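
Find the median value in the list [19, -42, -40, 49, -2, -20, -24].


First, sort the list: [-42, -40, -24, -20, -2, 19, 49]
The list has 7 elements (odd count).
The middle index is 3 (0-based), and the element there is -20.
Final answer: -20


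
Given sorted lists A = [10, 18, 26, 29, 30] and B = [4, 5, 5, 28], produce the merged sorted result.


List A: [10, 18, 26, 29, 30]
List B: [4, 5, 5, 28]
Repeatedly compare the front elements and take the smaller:
  10 vs 4 -> take 4
  10 vs 5 -> take 5
  10 vs 5 -> take 5
  10 vs 28 -> take 10
  18 vs 28 -> take 18
  26 vs 28 -> take 26
  29 vs 28 -> take 28
  B is exhausted; append the rest of A: [29, 30]
Final answer: [4, 5, 5, 10, 18, 26, 28, 29, 30]


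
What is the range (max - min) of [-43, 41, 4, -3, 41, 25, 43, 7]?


Maximum value: 43
Minimum value: -43
Range = 43 - (-43) = 86
Final answer: 86


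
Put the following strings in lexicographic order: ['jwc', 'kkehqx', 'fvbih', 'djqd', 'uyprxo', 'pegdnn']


Compare strings character by character (the first differing letter decides):
  'djqd' < 'fvbih' since 'd' < 'f' at position 1
  'fvbih' < 'jwc' since 'f' < 'j' at position 1
  'jwc' < 'kkehqx' since 'j' < 'k' at position 1
  'kkehqx' < 'pegdnn' since 'k' < 'p' at position 1
  'pegdnn' < 'uyprxo' since 'p' < 'u' at position 1
Chaining these comparisons gives the alphabetical order.
Final answer: ['djqd', 'fvbih', 'jwc', 'kkehqx', 'pegdnn', 'uyprxo']


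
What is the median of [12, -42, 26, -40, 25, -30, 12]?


First, sort the list: [-42, -40, -30, 12, 12, 25, 26]
The list has 7 elements (odd count).
The middle index is 3 (0-based), and the element there is 12.
Final answer: 12


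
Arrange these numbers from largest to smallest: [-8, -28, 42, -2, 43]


Original list: [-8, -28, 42, -2, 43]
Repeatedly take the largest remaining element:
  Remaining [-8, -28, 42, -2, 43] -> largest is 43
  Remaining [-8, -28, 42, -2] -> largest is 42
  Remaining [-8, -28, -2] -> largest is -2
  Remaining [-8, -28] -> largest is -8
  Remaining [-28] -> largest is -28
Collecting the picks in order gives the descending list.
Final answer: [43, 42, -2, -8, -28]


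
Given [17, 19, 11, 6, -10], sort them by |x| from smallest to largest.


Compute absolute values:
  |17| = 17
  |19| = 19
  |11| = 11
  |6| = 6
  |-10| = 10
Absolute values in increasing order: 6 < 10 < 11 < 17 < 19
Listing the original numbers in that order gives the answer.
Final answer: [6, -10, 11, 17, 19]


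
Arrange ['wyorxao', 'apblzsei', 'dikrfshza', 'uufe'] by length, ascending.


Compute lengths:
  'wyorxao' has length 7
  'apblzsei' has length 8
  'dikrfshza' has length 9
  'uufe' has length 4
Lengths in increasing order: 4 < 7 < 8 < 9
Listing the words in that order gives the answer.
Final answer: ['uufe', 'wyorxao', 'apblzsei', 'dikrfshza']


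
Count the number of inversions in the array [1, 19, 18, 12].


For each element, count the later elements that are smaller than it:
  1 (index 0): smaller elements after it = [] -> 0
  19 (index 1): smaller elements after it = [18, 12] -> 2
  18 (index 2): smaller elements after it = [12] -> 1
Total inversions = 0 + 2 + 1 = 3
Final answer: 3


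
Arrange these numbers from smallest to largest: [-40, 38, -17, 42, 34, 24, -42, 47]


Original list: [-40, 38, -17, 42, 34, 24, -42, 47]
Repeatedly take the smallest remaining element:
  Remaining [-40, 38, -17, 42, 34, 24, -42, 47] -> smallest is -42
  Remaining [-40, 38, -17, 42, 34, 24, 47] -> smallest is -40
  Remaining [38, -17, 42, 34, 24, 47] -> smallest is -17
  Remaining [38, 42, 34, 24, 47] -> smallest is 24
  Remaining [38, 42, 34, 47] -> smallest is 34
  Remaining [38, 42, 47] -> smallest is 38
  Remaining [42, 47] -> smallest is 42
  Remaining [47] -> smallest is 47
Collecting the picks in order gives the sorted list.
Final answer: [-42, -40, -17, 24, 34, 38, 42, 47]


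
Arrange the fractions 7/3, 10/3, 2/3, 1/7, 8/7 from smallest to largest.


Convert to decimal for comparison:
  7/3 = 2.3333
  10/3 = 3.3333
  2/3 = 0.6667
  1/7 = 0.1429
  8/7 = 1.1429
Decimals in increasing order: 0.1429 < 0.6667 < 1.1429 < 2.3333 < 3.3333
Writing each back as its fraction gives the sorted order.
Final answer: 1/7, 2/3, 8/7, 7/3, 10/3


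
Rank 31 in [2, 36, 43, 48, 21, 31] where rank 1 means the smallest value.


Sort ascending: [2, 21, 31, 36, 43, 48]
Find 31 in the sorted list.
31 is at position 3 (1-indexed).
Final answer: 3


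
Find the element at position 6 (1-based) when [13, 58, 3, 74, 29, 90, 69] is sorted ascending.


Sort ascending: [3, 13, 29, 58, 69, 74, 90]
The 6th element (1-indexed) is at index 5.
Value = 74
Final answer: 74


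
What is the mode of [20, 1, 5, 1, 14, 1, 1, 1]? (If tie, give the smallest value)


Count the frequency of each value:
  1 appears 5 time(s)
  5 appears 1 time(s)
  14 appears 1 time(s)
  20 appears 1 time(s)
Maximum frequency is 5.
Only 1 reaches that frequency, so it is the mode.
Final answer: 1


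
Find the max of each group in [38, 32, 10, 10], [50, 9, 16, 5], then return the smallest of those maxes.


Find max of each group:
  Group 1: [38, 32, 10, 10] -> max = 38
  Group 2: [50, 9, 16, 5] -> max = 50
Maxes: [38, 50]
Minimum of maxes = 38
Final answer: 38


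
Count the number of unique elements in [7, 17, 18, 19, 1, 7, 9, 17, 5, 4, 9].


List all unique values:
Distinct values: [1, 4, 5, 7, 9, 17, 18, 19]
Count = 8
Final answer: 8


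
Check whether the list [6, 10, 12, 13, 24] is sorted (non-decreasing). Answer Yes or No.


Check consecutive pairs:
  6 <= 10? True
  10 <= 12? True
  12 <= 13? True
  13 <= 24? True
Every consecutive pair is in order, so the list is non-decreasing.
Final answer: Yes


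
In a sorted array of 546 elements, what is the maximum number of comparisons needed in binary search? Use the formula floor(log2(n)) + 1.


Binary search halves the search space each step.
Maximum comparisons = floor(log2(546)) + 1
log2(546) = 9.0928
floor(log2(546)) = 9, so 9 + 1 = 10
Final answer: 10


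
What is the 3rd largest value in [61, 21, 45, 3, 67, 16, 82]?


Sort descending: [82, 67, 61, 45, 21, 16, 3]
The 3rd element (1-indexed) is at index 2.
Value = 61
Final answer: 61


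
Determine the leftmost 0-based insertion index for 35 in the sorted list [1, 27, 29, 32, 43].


List is sorted: [1, 27, 29, 32, 43]
We need the leftmost position where 35 can be inserted, i.e. the first index whose element is >= 35 (or the end of the list if none is).
Binary search with low=0, high=5 (0-based indices):
  low=0, high=5, mid=2: a[2]=29 < 35, so low = 3
  low=3, high=5, mid=4: a[4]=43 >= 35, so high = 4
  low=3, high=4, mid=3: a[3]=32 < 35, so low = 4
Now low = high = 4, so the insertion index is 4.
Final answer: 4


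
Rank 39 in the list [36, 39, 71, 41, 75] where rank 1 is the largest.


Sort descending: [75, 71, 41, 39, 36]
Find 39 in the sorted list.
39 is at position 4.
Final answer: 4


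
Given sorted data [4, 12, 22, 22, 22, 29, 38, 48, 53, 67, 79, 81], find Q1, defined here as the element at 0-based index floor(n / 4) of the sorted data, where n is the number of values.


The list has n = 12 elements.
Q1 index = floor(12 / 4) = floor(3) = 3
Counting from index 0 in the sorted data, the element at index 3 is 22.
Final answer: 22


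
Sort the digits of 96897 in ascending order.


The number 96897 has digits: 9, 6, 8, 9, 7
Sorted: 6, 7, 8, 9, 9
Joining the sorted digits gives the result.
Final answer: 67899


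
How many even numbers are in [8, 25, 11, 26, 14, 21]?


Check each element:
  8 is even
  25 is odd
  11 is odd
  26 is even
  14 is even
  21 is odd
Evens: [8, 26, 14]
Count of evens = 3
Final answer: 3


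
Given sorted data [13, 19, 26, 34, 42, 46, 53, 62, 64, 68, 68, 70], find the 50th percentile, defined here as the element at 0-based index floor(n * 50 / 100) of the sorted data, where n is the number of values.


The dataset has n = 12 elements.
Index = floor(12 * 50 / 100) = floor(600 / 100) = floor(6) = 6
Counting from index 0 in the sorted data, the element at index 6 is 53.
Final answer: 53


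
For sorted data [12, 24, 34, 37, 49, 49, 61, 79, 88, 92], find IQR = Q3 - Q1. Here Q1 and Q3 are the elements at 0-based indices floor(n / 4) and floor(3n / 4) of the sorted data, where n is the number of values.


The data has n = 10 elements.
Q1 index = floor(10 / 4) = floor(2.5) = 2; Q3 index = floor(3 * 10 / 4) = floor(7.5) = 7
Q1 = element at index 2 = 34
Q3 = element at index 7 = 79
IQR = 79 - 34 = 45
Final answer: 45


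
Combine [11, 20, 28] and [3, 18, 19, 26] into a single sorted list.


List A: [11, 20, 28]
List B: [3, 18, 19, 26]
Repeatedly compare the front elements and take the smaller:
  11 vs 3 -> take 3
  11 vs 18 -> take 11
  20 vs 18 -> take 18
  20 vs 19 -> take 19
  20 vs 26 -> take 20
  28 vs 26 -> take 26
  B is exhausted; append the rest of A: [28]
Final answer: [3, 11, 18, 19, 20, 26, 28]


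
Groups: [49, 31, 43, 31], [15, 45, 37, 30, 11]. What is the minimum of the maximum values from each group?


Find max of each group:
  Group 1: [49, 31, 43, 31] -> max = 49
  Group 2: [15, 45, 37, 30, 11] -> max = 45
Maxes: [49, 45]
Minimum of maxes = 45
Final answer: 45


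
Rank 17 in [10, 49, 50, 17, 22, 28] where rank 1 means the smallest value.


Sort ascending: [10, 17, 22, 28, 49, 50]
Find 17 in the sorted list.
17 is at position 2 (1-indexed).
Final answer: 2


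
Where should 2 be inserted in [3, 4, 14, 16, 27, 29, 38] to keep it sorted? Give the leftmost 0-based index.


List is sorted: [3, 4, 14, 16, 27, 29, 38]
We need the leftmost position where 2 can be inserted, i.e. the first index whose element is >= 2 (or the end of the list if none is).
Binary search with low=0, high=7 (0-based indices):
  low=0, high=7, mid=3: a[3]=16 >= 2, so high = 3
  low=0, high=3, mid=1: a[1]=4 >= 2, so high = 1
  low=0, high=1, mid=0: a[0]=3 >= 2, so high = 0
Now low = high = 0, so the insertion index is 0.
Final answer: 0


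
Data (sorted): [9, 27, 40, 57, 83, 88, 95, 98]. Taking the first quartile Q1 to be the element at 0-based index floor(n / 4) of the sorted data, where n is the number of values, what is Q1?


The list has n = 8 elements.
Q1 index = floor(8 / 4) = floor(2) = 2
Counting from index 0 in the sorted data, the element at index 2 is 40.
Final answer: 40


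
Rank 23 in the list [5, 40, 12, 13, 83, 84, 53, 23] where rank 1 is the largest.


Sort descending: [84, 83, 53, 40, 23, 13, 12, 5]
Find 23 in the sorted list.
23 is at position 5.
Final answer: 5


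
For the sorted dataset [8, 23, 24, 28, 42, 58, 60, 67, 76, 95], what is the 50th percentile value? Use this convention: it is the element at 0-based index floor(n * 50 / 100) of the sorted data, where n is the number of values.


The dataset has n = 10 elements.
Index = floor(10 * 50 / 100) = floor(500 / 100) = floor(5) = 5
Counting from index 0 in the sorted data, the element at index 5 is 58.
Final answer: 58


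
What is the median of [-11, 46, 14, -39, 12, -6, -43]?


First, sort the list: [-43, -39, -11, -6, 12, 14, 46]
The list has 7 elements (odd count).
The middle index is 3 (0-based), and the element there is -6.
Final answer: -6


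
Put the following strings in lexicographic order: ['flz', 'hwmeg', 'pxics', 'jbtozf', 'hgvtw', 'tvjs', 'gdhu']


Compare strings character by character (the first differing letter decides):
  'flz' < 'gdhu' since 'f' < 'g' at position 1
  'gdhu' < 'hgvtw' since 'g' < 'h' at position 1
  'hgvtw' < 'hwmeg' since 'g' < 'w' at position 2
  'hwmeg' < 'jbtozf' since 'h' < 'j' at position 1
  'jbtozf' < 'pxics' since 'j' < 'p' at position 1
  'pxics' < 'tvjs' since 'p' < 't' at position 1
Chaining these comparisons gives the alphabetical order.
Final answer: ['flz', 'gdhu', 'hgvtw', 'hwmeg', 'jbtozf', 'pxics', 'tvjs']


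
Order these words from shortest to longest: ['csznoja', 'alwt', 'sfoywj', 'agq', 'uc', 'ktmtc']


Compute lengths:
  'csznoja' has length 7
  'alwt' has length 4
  'sfoywj' has length 6
  'agq' has length 3
  'uc' has length 2
  'ktmtc' has length 5
Lengths in increasing order: 2 < 3 < 4 < 5 < 6 < 7
Listing the words in that order gives the answer.
Final answer: ['uc', 'agq', 'alwt', 'ktmtc', 'sfoywj', 'csznoja']


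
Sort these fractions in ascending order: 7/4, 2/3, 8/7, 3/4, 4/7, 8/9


Convert to decimal for comparison:
  7/4 = 1.75
  2/3 = 0.6667
  8/7 = 1.1429
  3/4 = 0.75
  4/7 = 0.5714
  8/9 = 0.8889
Decimals in increasing order: 0.5714 < 0.6667 < 0.75 < 0.8889 < 1.1429 < 1.75
Writing each back as its fraction gives the sorted order.
Final answer: 4/7, 2/3, 3/4, 8/9, 8/7, 7/4


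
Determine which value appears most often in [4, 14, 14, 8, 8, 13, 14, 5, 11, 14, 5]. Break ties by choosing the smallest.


Count the frequency of each value:
  4 appears 1 time(s)
  5 appears 2 time(s)
  8 appears 2 time(s)
  11 appears 1 time(s)
  13 appears 1 time(s)
  14 appears 4 time(s)
Maximum frequency is 4.
Only 14 reaches that frequency, so it is the mode.
Final answer: 14


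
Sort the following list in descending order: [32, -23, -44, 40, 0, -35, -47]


Original list: [32, -23, -44, 40, 0, -35, -47]
Repeatedly take the largest remaining element:
  Remaining [32, -23, -44, 40, 0, -35, -47] -> largest is 40
  Remaining [32, -23, -44, 0, -35, -47] -> largest is 32
  Remaining [-23, -44, 0, -35, -47] -> largest is 0
  Remaining [-23, -44, -35, -47] -> largest is -23
  Remaining [-44, -35, -47] -> largest is -35
  Remaining [-44, -47] -> largest is -44
  Remaining [-47] -> largest is -47
Collecting the picks in order gives the descending list.
Final answer: [40, 32, 0, -23, -35, -44, -47]


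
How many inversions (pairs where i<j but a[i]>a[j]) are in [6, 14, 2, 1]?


For each element, count the later elements that are smaller than it:
  6 (index 0): smaller elements after it = [2, 1] -> 2
  14 (index 1): smaller elements after it = [2, 1] -> 2
  2 (index 2): smaller elements after it = [1] -> 1
Total inversions = 2 + 2 + 1 = 5
Final answer: 5


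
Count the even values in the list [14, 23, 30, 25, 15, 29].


Check each element:
  14 is even
  23 is odd
  30 is even
  25 is odd
  15 is odd
  29 is odd
Evens: [14, 30]
Count of evens = 2
Final answer: 2


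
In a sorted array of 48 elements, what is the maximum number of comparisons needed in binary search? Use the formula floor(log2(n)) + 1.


Binary search halves the search space each step.
Maximum comparisons = floor(log2(48)) + 1
log2(48) = 5.585
floor(log2(48)) = 5, so 5 + 1 = 6
Final answer: 6


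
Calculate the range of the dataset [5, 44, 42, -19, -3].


Maximum value: 44
Minimum value: -19
Range = 44 - (-19) = 63
Final answer: 63


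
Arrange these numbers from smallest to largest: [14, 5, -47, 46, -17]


Original list: [14, 5, -47, 46, -17]
Repeatedly take the smallest remaining element:
  Remaining [14, 5, -47, 46, -17] -> smallest is -47
  Remaining [14, 5, 46, -17] -> smallest is -17
  Remaining [14, 5, 46] -> smallest is 5
  Remaining [14, 46] -> smallest is 14
  Remaining [46] -> smallest is 46
Collecting the picks in order gives the sorted list.
Final answer: [-47, -17, 5, 14, 46]


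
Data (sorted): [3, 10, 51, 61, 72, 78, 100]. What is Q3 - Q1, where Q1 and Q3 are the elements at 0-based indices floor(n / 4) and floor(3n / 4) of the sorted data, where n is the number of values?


The data has n = 7 elements.
Q1 index = floor(7 / 4) = floor(1.75) = 1; Q3 index = floor(3 * 7 / 4) = floor(5.25) = 5
Q1 = element at index 1 = 10
Q3 = element at index 5 = 78
IQR = 78 - 10 = 68
Final answer: 68


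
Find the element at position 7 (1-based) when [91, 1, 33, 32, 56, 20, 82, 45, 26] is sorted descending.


Sort descending: [91, 82, 56, 45, 33, 32, 26, 20, 1]
The 7th element (1-indexed) is at index 6.
Value = 26
Final answer: 26


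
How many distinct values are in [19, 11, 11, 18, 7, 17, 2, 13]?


List all unique values:
Distinct values: [2, 7, 11, 13, 17, 18, 19]
Count = 7
Final answer: 7


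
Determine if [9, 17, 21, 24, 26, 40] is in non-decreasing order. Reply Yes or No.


Check consecutive pairs:
  9 <= 17? True
  17 <= 21? True
  21 <= 24? True
  24 <= 26? True
  26 <= 40? True
Every consecutive pair is in order, so the list is non-decreasing.
Final answer: Yes


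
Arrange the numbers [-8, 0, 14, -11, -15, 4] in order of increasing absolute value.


Compute absolute values:
  |-8| = 8
  |0| = 0
  |14| = 14
  |-11| = 11
  |-15| = 15
  |4| = 4
Absolute values in increasing order: 0 < 4 < 8 < 11 < 14 < 15
Listing the original numbers in that order gives the answer.
Final answer: [0, 4, -8, -11, 14, -15]


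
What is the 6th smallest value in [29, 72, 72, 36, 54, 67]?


Sort ascending: [29, 36, 54, 67, 72, 72]
The 6th element (1-indexed) is at index 5.
Value = 72
Final answer: 72


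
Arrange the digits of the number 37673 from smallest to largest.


The number 37673 has digits: 3, 7, 6, 7, 3
Sorted: 3, 3, 6, 7, 7
Joining the sorted digits gives the result.
Final answer: 33677


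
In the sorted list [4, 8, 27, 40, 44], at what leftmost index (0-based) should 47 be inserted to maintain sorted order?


List is sorted: [4, 8, 27, 40, 44]
We need the leftmost position where 47 can be inserted, i.e. the first index whose element is >= 47 (or the end of the list if none is).
Binary search with low=0, high=5 (0-based indices):
  low=0, high=5, mid=2: a[2]=27 < 47, so low = 3
  low=3, high=5, mid=4: a[4]=44 < 47, so low = 5
Now low = high = 5, so the insertion index is 5.
Final answer: 5


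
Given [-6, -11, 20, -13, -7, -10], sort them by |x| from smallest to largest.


Compute absolute values:
  |-6| = 6
  |-11| = 11
  |20| = 20
  |-13| = 13
  |-7| = 7
  |-10| = 10
Absolute values in increasing order: 6 < 7 < 10 < 11 < 13 < 20
Listing the original numbers in that order gives the answer.
Final answer: [-6, -7, -10, -11, -13, 20]


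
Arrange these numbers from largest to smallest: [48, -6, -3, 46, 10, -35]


Original list: [48, -6, -3, 46, 10, -35]
Repeatedly take the largest remaining element:
  Remaining [48, -6, -3, 46, 10, -35] -> largest is 48
  Remaining [-6, -3, 46, 10, -35] -> largest is 46
  Remaining [-6, -3, 10, -35] -> largest is 10
  Remaining [-6, -3, -35] -> largest is -3
  Remaining [-6, -35] -> largest is -6
  Remaining [-35] -> largest is -35
Collecting the picks in order gives the descending list.
Final answer: [48, 46, 10, -3, -6, -35]


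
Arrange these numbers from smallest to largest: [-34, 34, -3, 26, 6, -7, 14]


Original list: [-34, 34, -3, 26, 6, -7, 14]
Repeatedly take the smallest remaining element:
  Remaining [-34, 34, -3, 26, 6, -7, 14] -> smallest is -34
  Remaining [34, -3, 26, 6, -7, 14] -> smallest is -7
  Remaining [34, -3, 26, 6, 14] -> smallest is -3
  Remaining [34, 26, 6, 14] -> smallest is 6
  Remaining [34, 26, 14] -> smallest is 14
  Remaining [34, 26] -> smallest is 26
  Remaining [34] -> smallest is 34
Collecting the picks in order gives the sorted list.
Final answer: [-34, -7, -3, 6, 14, 26, 34]


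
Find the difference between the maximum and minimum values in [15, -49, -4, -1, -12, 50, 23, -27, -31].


Maximum value: 50
Minimum value: -49
Range = 50 - (-49) = 99
Final answer: 99


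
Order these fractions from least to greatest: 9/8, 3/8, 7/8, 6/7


Convert to decimal for comparison:
  9/8 = 1.125
  3/8 = 0.375
  7/8 = 0.875
  6/7 = 0.8571
Decimals in increasing order: 0.375 < 0.8571 < 0.875 < 1.125
Writing each back as its fraction gives the sorted order.
Final answer: 3/8, 6/7, 7/8, 9/8


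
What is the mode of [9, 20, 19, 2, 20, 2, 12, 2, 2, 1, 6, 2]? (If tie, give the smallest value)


Count the frequency of each value:
  1 appears 1 time(s)
  2 appears 5 time(s)
  6 appears 1 time(s)
  9 appears 1 time(s)
  12 appears 1 time(s)
  19 appears 1 time(s)
  20 appears 2 time(s)
Maximum frequency is 5.
Only 2 reaches that frequency, so it is the mode.
Final answer: 2


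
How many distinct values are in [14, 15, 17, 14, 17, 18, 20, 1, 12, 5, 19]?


List all unique values:
Distinct values: [1, 5, 12, 14, 15, 17, 18, 19, 20]
Count = 9
Final answer: 9


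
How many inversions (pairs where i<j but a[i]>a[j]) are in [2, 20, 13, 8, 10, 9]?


For each element, count the later elements that are smaller than it:
  2 (index 0): smaller elements after it = [] -> 0
  20 (index 1): smaller elements after it = [13, 8, 10, 9] -> 4
  13 (index 2): smaller elements after it = [8, 10, 9] -> 3
  8 (index 3): smaller elements after it = [] -> 0
  10 (index 4): smaller elements after it = [9] -> 1
Total inversions = 0 + 4 + 3 + 0 + 1 = 8
Final answer: 8


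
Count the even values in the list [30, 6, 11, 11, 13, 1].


Check each element:
  30 is even
  6 is even
  11 is odd
  11 is odd
  13 is odd
  1 is odd
Evens: [30, 6]
Count of evens = 2
Final answer: 2


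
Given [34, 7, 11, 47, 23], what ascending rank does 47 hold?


Sort ascending: [7, 11, 23, 34, 47]
Find 47 in the sorted list.
47 is at position 5 (1-indexed).
Final answer: 5


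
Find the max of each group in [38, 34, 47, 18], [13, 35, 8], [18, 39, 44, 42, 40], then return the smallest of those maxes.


Find max of each group:
  Group 1: [38, 34, 47, 18] -> max = 47
  Group 2: [13, 35, 8] -> max = 35
  Group 3: [18, 39, 44, 42, 40] -> max = 44
Maxes: [47, 35, 44]
Minimum of maxes = 35
Final answer: 35


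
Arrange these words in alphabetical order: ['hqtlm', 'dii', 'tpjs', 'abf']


Compare strings character by character (the first differing letter decides):
  'abf' < 'dii' since 'a' < 'd' at position 1
  'dii' < 'hqtlm' since 'd' < 'h' at position 1
  'hqtlm' < 'tpjs' since 'h' < 't' at position 1
Chaining these comparisons gives the alphabetical order.
Final answer: ['abf', 'dii', 'hqtlm', 'tpjs']


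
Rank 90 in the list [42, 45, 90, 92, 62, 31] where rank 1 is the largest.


Sort descending: [92, 90, 62, 45, 42, 31]
Find 90 in the sorted list.
90 is at position 2.
Final answer: 2


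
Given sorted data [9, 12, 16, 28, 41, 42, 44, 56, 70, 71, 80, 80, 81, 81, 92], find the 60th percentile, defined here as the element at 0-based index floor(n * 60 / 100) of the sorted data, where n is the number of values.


The dataset has n = 15 elements.
Index = floor(15 * 60 / 100) = floor(900 / 100) = floor(9) = 9
Counting from index 0 in the sorted data, the element at index 9 is 71.
Final answer: 71


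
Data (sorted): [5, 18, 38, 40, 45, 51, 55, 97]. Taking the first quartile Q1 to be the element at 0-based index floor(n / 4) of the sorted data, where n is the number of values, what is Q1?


The list has n = 8 elements.
Q1 index = floor(8 / 4) = floor(2) = 2
Counting from index 0 in the sorted data, the element at index 2 is 38.
Final answer: 38


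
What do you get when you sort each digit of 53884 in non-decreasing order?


The number 53884 has digits: 5, 3, 8, 8, 4
Sorted: 3, 4, 5, 8, 8
Joining the sorted digits gives the result.
Final answer: 34588


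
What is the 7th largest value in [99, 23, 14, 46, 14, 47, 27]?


Sort descending: [99, 47, 46, 27, 23, 14, 14]
The 7th element (1-indexed) is at index 6.
Value = 14
Final answer: 14


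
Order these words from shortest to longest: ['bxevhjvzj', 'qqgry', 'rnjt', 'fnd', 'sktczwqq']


Compute lengths:
  'bxevhjvzj' has length 9
  'qqgry' has length 5
  'rnjt' has length 4
  'fnd' has length 3
  'sktczwqq' has length 8
Lengths in increasing order: 3 < 4 < 5 < 8 < 9
Listing the words in that order gives the answer.
Final answer: ['fnd', 'rnjt', 'qqgry', 'sktczwqq', 'bxevhjvzj']


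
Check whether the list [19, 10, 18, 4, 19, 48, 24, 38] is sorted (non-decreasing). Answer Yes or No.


Check consecutive pairs:
  19 <= 10? False
  10 <= 18? True
  18 <= 4? False
  4 <= 19? True
  19 <= 48? True
  48 <= 24? False
  24 <= 38? True
3 consecutive pair(s) are out of order, so the list is not sorted.
Final answer: No


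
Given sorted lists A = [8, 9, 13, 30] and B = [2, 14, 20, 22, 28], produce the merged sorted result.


List A: [8, 9, 13, 30]
List B: [2, 14, 20, 22, 28]
Repeatedly compare the front elements and take the smaller:
  8 vs 2 -> take 2
  8 vs 14 -> take 8
  9 vs 14 -> take 9
  13 vs 14 -> take 13
  30 vs 14 -> take 14
  30 vs 20 -> take 20
  30 vs 22 -> take 22
  30 vs 28 -> take 28
  B is exhausted; append the rest of A: [30]
Final answer: [2, 8, 9, 13, 14, 20, 22, 28, 30]


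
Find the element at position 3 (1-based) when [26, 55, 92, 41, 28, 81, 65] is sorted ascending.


Sort ascending: [26, 28, 41, 55, 65, 81, 92]
The 3rd element (1-indexed) is at index 2.
Value = 41
Final answer: 41


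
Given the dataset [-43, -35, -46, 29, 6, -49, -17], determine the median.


First, sort the list: [-49, -46, -43, -35, -17, 6, 29]
The list has 7 elements (odd count).
The middle index is 3 (0-based), and the element there is -35.
Final answer: -35


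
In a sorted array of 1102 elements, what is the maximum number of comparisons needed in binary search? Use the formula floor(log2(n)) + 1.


Binary search halves the search space each step.
Maximum comparisons = floor(log2(1102)) + 1
log2(1102) = 10.1059
floor(log2(1102)) = 10, so 10 + 1 = 11
Final answer: 11


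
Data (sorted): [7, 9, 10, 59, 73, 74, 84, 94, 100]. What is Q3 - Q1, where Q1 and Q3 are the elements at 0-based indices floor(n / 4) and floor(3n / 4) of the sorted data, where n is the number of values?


The data has n = 9 elements.
Q1 index = floor(9 / 4) = floor(2.25) = 2; Q3 index = floor(3 * 9 / 4) = floor(6.75) = 6
Q1 = element at index 2 = 10
Q3 = element at index 6 = 84
IQR = 84 - 10 = 74
Final answer: 74


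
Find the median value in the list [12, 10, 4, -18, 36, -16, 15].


First, sort the list: [-18, -16, 4, 10, 12, 15, 36]
The list has 7 elements (odd count).
The middle index is 3 (0-based), and the element there is 10.
Final answer: 10


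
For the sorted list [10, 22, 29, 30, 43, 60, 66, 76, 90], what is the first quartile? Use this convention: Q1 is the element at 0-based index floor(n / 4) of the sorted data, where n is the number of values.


The list has n = 9 elements.
Q1 index = floor(9 / 4) = floor(2.25) = 2
Counting from index 0 in the sorted data, the element at index 2 is 29.
Final answer: 29


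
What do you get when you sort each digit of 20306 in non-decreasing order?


The number 20306 has digits: 2, 0, 3, 0, 6
Sorted: 0, 0, 2, 3, 6
Joining the sorted digits gives the result.
Final answer: 00236


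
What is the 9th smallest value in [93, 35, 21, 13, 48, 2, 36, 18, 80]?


Sort ascending: [2, 13, 18, 21, 35, 36, 48, 80, 93]
The 9th element (1-indexed) is at index 8.
Value = 93
Final answer: 93


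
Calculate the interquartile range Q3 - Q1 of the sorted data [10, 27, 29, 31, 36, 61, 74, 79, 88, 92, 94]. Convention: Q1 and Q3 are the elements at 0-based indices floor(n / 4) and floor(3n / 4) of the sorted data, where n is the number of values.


The data has n = 11 elements.
Q1 index = floor(11 / 4) = floor(2.75) = 2; Q3 index = floor(3 * 11 / 4) = floor(8.25) = 8
Q1 = element at index 2 = 29
Q3 = element at index 8 = 88
IQR = 88 - 29 = 59
Final answer: 59


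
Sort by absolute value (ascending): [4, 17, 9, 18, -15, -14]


Compute absolute values:
  |4| = 4
  |17| = 17
  |9| = 9
  |18| = 18
  |-15| = 15
  |-14| = 14
Absolute values in increasing order: 4 < 9 < 14 < 15 < 17 < 18
Listing the original numbers in that order gives the answer.
Final answer: [4, 9, -14, -15, 17, 18]


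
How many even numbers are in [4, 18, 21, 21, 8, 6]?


Check each element:
  4 is even
  18 is even
  21 is odd
  21 is odd
  8 is even
  6 is even
Evens: [4, 18, 8, 6]
Count of evens = 4
Final answer: 4


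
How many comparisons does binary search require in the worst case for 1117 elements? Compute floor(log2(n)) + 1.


Binary search halves the search space each step.
Maximum comparisons = floor(log2(1117)) + 1
log2(1117) = 10.1254
floor(log2(1117)) = 10, so 10 + 1 = 11
Final answer: 11


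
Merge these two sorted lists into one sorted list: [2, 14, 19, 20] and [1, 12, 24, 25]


List A: [2, 14, 19, 20]
List B: [1, 12, 24, 25]
Repeatedly compare the front elements and take the smaller:
  2 vs 1 -> take 1
  2 vs 12 -> take 2
  14 vs 12 -> take 12
  14 vs 24 -> take 14
  19 vs 24 -> take 19
  20 vs 24 -> take 20
  A is exhausted; append the rest of B: [24, 25]
Final answer: [1, 2, 12, 14, 19, 20, 24, 25]


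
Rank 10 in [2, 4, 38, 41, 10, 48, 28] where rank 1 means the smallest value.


Sort ascending: [2, 4, 10, 28, 38, 41, 48]
Find 10 in the sorted list.
10 is at position 3 (1-indexed).
Final answer: 3


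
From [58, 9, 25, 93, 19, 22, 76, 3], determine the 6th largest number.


Sort descending: [93, 76, 58, 25, 22, 19, 9, 3]
The 6th element (1-indexed) is at index 5.
Value = 19
Final answer: 19


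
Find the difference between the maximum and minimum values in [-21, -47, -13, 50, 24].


Maximum value: 50
Minimum value: -47
Range = 50 - (-47) = 97
Final answer: 97


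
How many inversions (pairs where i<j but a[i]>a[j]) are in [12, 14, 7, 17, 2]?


For each element, count the later elements that are smaller than it:
  12 (index 0): smaller elements after it = [7, 2] -> 2
  14 (index 1): smaller elements after it = [7, 2] -> 2
  7 (index 2): smaller elements after it = [2] -> 1
  17 (index 3): smaller elements after it = [2] -> 1
Total inversions = 2 + 2 + 1 + 1 = 6
Final answer: 6


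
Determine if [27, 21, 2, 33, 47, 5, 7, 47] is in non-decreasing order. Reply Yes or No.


Check consecutive pairs:
  27 <= 21? False
  21 <= 2? False
  2 <= 33? True
  33 <= 47? True
  47 <= 5? False
  5 <= 7? True
  7 <= 47? True
3 consecutive pair(s) are out of order, so the list is not sorted.
Final answer: No


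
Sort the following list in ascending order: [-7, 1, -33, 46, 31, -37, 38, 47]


Original list: [-7, 1, -33, 46, 31, -37, 38, 47]
Repeatedly take the smallest remaining element:
  Remaining [-7, 1, -33, 46, 31, -37, 38, 47] -> smallest is -37
  Remaining [-7, 1, -33, 46, 31, 38, 47] -> smallest is -33
  Remaining [-7, 1, 46, 31, 38, 47] -> smallest is -7
  Remaining [1, 46, 31, 38, 47] -> smallest is 1
  Remaining [46, 31, 38, 47] -> smallest is 31
  Remaining [46, 38, 47] -> smallest is 38
  Remaining [46, 47] -> smallest is 46
  Remaining [47] -> smallest is 47
Collecting the picks in order gives the sorted list.
Final answer: [-37, -33, -7, 1, 31, 38, 46, 47]


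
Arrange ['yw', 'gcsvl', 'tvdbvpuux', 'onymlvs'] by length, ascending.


Compute lengths:
  'yw' has length 2
  'gcsvl' has length 5
  'tvdbvpuux' has length 9
  'onymlvs' has length 7
Lengths in increasing order: 2 < 5 < 7 < 9
Listing the words in that order gives the answer.
Final answer: ['yw', 'gcsvl', 'onymlvs', 'tvdbvpuux']


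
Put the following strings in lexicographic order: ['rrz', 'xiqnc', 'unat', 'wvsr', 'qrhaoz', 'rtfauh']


Compare strings character by character (the first differing letter decides):
  'qrhaoz' < 'rrz' since 'q' < 'r' at position 1
  'rrz' < 'rtfauh' since 'r' < 't' at position 2
  'rtfauh' < 'unat' since 'r' < 'u' at position 1
  'unat' < 'wvsr' since 'u' < 'w' at position 1
  'wvsr' < 'xiqnc' since 'w' < 'x' at position 1
Chaining these comparisons gives the alphabetical order.
Final answer: ['qrhaoz', 'rrz', 'rtfauh', 'unat', 'wvsr', 'xiqnc']


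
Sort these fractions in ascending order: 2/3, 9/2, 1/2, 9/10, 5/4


Convert to decimal for comparison:
  2/3 = 0.6667
  9/2 = 4.5
  1/2 = 0.5
  9/10 = 0.9
  5/4 = 1.25
Decimals in increasing order: 0.5 < 0.6667 < 0.9 < 1.25 < 4.5
Writing each back as its fraction gives the sorted order.
Final answer: 1/2, 2/3, 9/10, 5/4, 9/2


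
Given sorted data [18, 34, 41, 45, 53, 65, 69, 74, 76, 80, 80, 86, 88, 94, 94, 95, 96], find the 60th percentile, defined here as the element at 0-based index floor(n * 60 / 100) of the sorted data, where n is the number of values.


The dataset has n = 17 elements.
Index = floor(17 * 60 / 100) = floor(1020 / 100) = floor(10.2) = 10
Counting from index 0 in the sorted data, the element at index 10 is 80.
Final answer: 80


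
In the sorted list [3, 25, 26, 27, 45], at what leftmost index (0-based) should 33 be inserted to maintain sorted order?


List is sorted: [3, 25, 26, 27, 45]
We need the leftmost position where 33 can be inserted, i.e. the first index whose element is >= 33 (or the end of the list if none is).
Binary search with low=0, high=5 (0-based indices):
  low=0, high=5, mid=2: a[2]=26 < 33, so low = 3
  low=3, high=5, mid=4: a[4]=45 >= 33, so high = 4
  low=3, high=4, mid=3: a[3]=27 < 33, so low = 4
Now low = high = 4, so the insertion index is 4.
Final answer: 4


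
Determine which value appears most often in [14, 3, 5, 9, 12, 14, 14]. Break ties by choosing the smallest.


Count the frequency of each value:
  3 appears 1 time(s)
  5 appears 1 time(s)
  9 appears 1 time(s)
  12 appears 1 time(s)
  14 appears 3 time(s)
Maximum frequency is 3.
Only 14 reaches that frequency, so it is the mode.
Final answer: 14


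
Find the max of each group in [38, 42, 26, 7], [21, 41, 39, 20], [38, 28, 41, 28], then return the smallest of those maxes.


Find max of each group:
  Group 1: [38, 42, 26, 7] -> max = 42
  Group 2: [21, 41, 39, 20] -> max = 41
  Group 3: [38, 28, 41, 28] -> max = 41
Maxes: [42, 41, 41]
Minimum of maxes = 41
Final answer: 41


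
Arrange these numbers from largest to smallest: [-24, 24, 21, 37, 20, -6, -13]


Original list: [-24, 24, 21, 37, 20, -6, -13]
Repeatedly take the largest remaining element:
  Remaining [-24, 24, 21, 37, 20, -6, -13] -> largest is 37
  Remaining [-24, 24, 21, 20, -6, -13] -> largest is 24
  Remaining [-24, 21, 20, -6, -13] -> largest is 21
  Remaining [-24, 20, -6, -13] -> largest is 20
  Remaining [-24, -6, -13] -> largest is -6
  Remaining [-24, -13] -> largest is -13
  Remaining [-24] -> largest is -24
Collecting the picks in order gives the descending list.
Final answer: [37, 24, 21, 20, -6, -13, -24]


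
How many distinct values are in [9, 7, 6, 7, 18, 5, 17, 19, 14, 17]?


List all unique values:
Distinct values: [5, 6, 7, 9, 14, 17, 18, 19]
Count = 8
Final answer: 8


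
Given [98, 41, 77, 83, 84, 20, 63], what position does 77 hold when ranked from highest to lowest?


Sort descending: [98, 84, 83, 77, 63, 41, 20]
Find 77 in the sorted list.
77 is at position 4.
Final answer: 4


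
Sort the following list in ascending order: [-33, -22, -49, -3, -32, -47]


Original list: [-33, -22, -49, -3, -32, -47]
Repeatedly take the smallest remaining element:
  Remaining [-33, -22, -49, -3, -32, -47] -> smallest is -49
  Remaining [-33, -22, -3, -32, -47] -> smallest is -47
  Remaining [-33, -22, -3, -32] -> smallest is -33
  Remaining [-22, -3, -32] -> smallest is -32
  Remaining [-22, -3] -> smallest is -22
  Remaining [-3] -> smallest is -3
Collecting the picks in order gives the sorted list.
Final answer: [-49, -47, -33, -32, -22, -3]


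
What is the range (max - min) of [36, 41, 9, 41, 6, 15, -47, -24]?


Maximum value: 41
Minimum value: -47
Range = 41 - (-47) = 88
Final answer: 88


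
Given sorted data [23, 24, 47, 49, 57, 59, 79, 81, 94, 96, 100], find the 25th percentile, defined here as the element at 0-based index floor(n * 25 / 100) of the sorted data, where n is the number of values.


The dataset has n = 11 elements.
Index = floor(11 * 25 / 100) = floor(275 / 100) = floor(2.75) = 2
Counting from index 0 in the sorted data, the element at index 2 is 47.
Final answer: 47


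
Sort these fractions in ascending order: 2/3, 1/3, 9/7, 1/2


Convert to decimal for comparison:
  2/3 = 0.6667
  1/3 = 0.3333
  9/7 = 1.2857
  1/2 = 0.5
Decimals in increasing order: 0.3333 < 0.5 < 0.6667 < 1.2857
Writing each back as its fraction gives the sorted order.
Final answer: 1/3, 1/2, 2/3, 9/7


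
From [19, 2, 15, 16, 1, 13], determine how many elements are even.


Check each element:
  19 is odd
  2 is even
  15 is odd
  16 is even
  1 is odd
  13 is odd
Evens: [2, 16]
Count of evens = 2
Final answer: 2


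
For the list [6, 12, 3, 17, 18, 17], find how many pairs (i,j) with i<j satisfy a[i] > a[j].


For each element, count the later elements that are smaller than it:
  6 (index 0): smaller elements after it = [3] -> 1
  12 (index 1): smaller elements after it = [3] -> 1
  3 (index 2): smaller elements after it = [] -> 0
  17 (index 3): smaller elements after it = [] -> 0
  18 (index 4): smaller elements after it = [17] -> 1
Total inversions = 1 + 1 + 0 + 0 + 1 = 3
Final answer: 3


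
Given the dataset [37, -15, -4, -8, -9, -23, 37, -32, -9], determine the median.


First, sort the list: [-32, -23, -15, -9, -9, -8, -4, 37, 37]
The list has 9 elements (odd count).
The middle index is 4 (0-based), and the element there is -9.
Final answer: -9


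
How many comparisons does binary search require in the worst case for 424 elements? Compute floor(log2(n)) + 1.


Binary search halves the search space each step.
Maximum comparisons = floor(log2(424)) + 1
log2(424) = 8.7279
floor(log2(424)) = 8, so 8 + 1 = 9
Final answer: 9


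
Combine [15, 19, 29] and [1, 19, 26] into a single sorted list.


List A: [15, 19, 29]
List B: [1, 19, 26]
Repeatedly compare the front elements and take the smaller:
  15 vs 1 -> take 1
  15 vs 19 -> take 15
  19 vs 19 -> take 19
  29 vs 19 -> take 19
  29 vs 26 -> take 26
  B is exhausted; append the rest of A: [29]
Final answer: [1, 15, 19, 19, 26, 29]


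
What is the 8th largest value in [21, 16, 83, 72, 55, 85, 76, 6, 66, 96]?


Sort descending: [96, 85, 83, 76, 72, 66, 55, 21, 16, 6]
The 8th element (1-indexed) is at index 7.
Value = 21
Final answer: 21


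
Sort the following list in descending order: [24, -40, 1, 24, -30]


Original list: [24, -40, 1, 24, -30]
Repeatedly take the largest remaining element:
  Remaining [24, -40, 1, 24, -30] -> largest is 24
  Remaining [-40, 1, 24, -30] -> largest is 24
  Remaining [-40, 1, -30] -> largest is 1
  Remaining [-40, -30] -> largest is -30
  Remaining [-40] -> largest is -40
Collecting the picks in order gives the descending list.
Final answer: [24, 24, 1, -30, -40]


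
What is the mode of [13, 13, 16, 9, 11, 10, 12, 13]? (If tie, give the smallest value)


Count the frequency of each value:
  9 appears 1 time(s)
  10 appears 1 time(s)
  11 appears 1 time(s)
  12 appears 1 time(s)
  13 appears 3 time(s)
  16 appears 1 time(s)
Maximum frequency is 3.
Only 13 reaches that frequency, so it is the mode.
Final answer: 13


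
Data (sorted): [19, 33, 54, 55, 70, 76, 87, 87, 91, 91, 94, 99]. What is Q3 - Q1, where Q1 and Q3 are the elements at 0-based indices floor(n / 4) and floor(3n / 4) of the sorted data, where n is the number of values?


The data has n = 12 elements.
Q1 index = floor(12 / 4) = floor(3) = 3; Q3 index = floor(3 * 12 / 4) = floor(9) = 9
Q1 = element at index 3 = 55
Q3 = element at index 9 = 91
IQR = 91 - 55 = 36
Final answer: 36


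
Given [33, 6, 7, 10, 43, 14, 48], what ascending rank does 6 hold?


Sort ascending: [6, 7, 10, 14, 33, 43, 48]
Find 6 in the sorted list.
6 is at position 1 (1-indexed).
Final answer: 1


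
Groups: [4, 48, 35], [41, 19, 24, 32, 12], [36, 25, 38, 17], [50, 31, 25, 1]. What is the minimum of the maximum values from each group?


Find max of each group:
  Group 1: [4, 48, 35] -> max = 48
  Group 2: [41, 19, 24, 32, 12] -> max = 41
  Group 3: [36, 25, 38, 17] -> max = 38
  Group 4: [50, 31, 25, 1] -> max = 50
Maxes: [48, 41, 38, 50]
Minimum of maxes = 38
Final answer: 38


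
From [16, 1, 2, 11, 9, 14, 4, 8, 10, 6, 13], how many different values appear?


List all unique values:
Distinct values: [1, 2, 4, 6, 8, 9, 10, 11, 13, 14, 16]
Count = 11
Final answer: 11


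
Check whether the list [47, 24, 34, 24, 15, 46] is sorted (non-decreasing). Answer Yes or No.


Check consecutive pairs:
  47 <= 24? False
  24 <= 34? True
  34 <= 24? False
  24 <= 15? False
  15 <= 46? True
3 consecutive pair(s) are out of order, so the list is not sorted.
Final answer: No
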